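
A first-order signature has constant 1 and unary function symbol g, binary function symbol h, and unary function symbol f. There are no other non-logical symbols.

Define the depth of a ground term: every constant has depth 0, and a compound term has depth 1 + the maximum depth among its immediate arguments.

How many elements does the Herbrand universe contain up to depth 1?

4

Let N_k count ground terms of depth at most k. Each non-constant term of depth ≤ k is some function symbol applied to depth-≤(k−1) arguments, giving N_k = 1 + N_{k-1} + N_{k-1}^2 + N_{k-1}.
N_0 = 1
N_1 = 1 + 1 + 1^2 + 1 = 4
Explicitly: 1, g(1), h(1, 1), f(1).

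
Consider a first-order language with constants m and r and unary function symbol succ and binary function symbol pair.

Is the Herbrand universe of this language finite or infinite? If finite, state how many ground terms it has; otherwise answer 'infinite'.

infinite

The signature has at least one function symbol (succ, arity 1) and at least one constant (m).
Iterating succ gives infinitely many distinct ground terms: m, succ(m), succ(succ(m)), ...
So the Herbrand universe is infinite.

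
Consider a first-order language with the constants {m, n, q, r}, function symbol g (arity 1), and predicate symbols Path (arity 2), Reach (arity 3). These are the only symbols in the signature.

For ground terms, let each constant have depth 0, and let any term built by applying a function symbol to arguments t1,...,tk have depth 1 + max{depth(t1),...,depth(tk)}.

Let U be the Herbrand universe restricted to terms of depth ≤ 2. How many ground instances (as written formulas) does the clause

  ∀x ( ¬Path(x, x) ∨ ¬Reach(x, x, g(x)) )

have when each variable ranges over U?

Ground terms of depth ≤ 2:
  Write N_k for the number of ground terms of depth ≤ k. A term of depth ≤ k is either a constant or a function symbol applied to arguments of depth ≤ k−1, so N_k = 4 + N_{k-1}.
  N_0 = 4
  N_1 = 4 + 4 = 8
  N_2 = 4 + 8 = 12
So there are 12 ground terms available for substitution.
There is 1 variable to instantiate (x),  occurring in at least one literal, so different choices give different ground instances.
Number of ground instances = 12.

12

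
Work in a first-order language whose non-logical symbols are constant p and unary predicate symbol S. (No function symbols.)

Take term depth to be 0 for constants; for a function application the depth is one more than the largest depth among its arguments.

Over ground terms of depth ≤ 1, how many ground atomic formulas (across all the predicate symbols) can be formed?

First count ground terms of depth ≤ 1.
With no function symbols every ground term is a constant, so there is exactly 1 ground term at every depth bound.
N_0 = 1
N_1 = 1
Explicitly: p.
So |H| = 1.
For each predicate symbol, the number of ground atoms is |H| raised to its arity; summing:
  S: 1
Total ground atoms: 1.

1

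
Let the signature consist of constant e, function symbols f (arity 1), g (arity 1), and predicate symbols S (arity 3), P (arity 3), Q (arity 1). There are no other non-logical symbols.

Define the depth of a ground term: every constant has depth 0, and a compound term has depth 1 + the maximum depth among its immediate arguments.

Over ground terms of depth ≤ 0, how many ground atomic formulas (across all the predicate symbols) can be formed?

First count ground terms of depth ≤ 0.
Count level by level. With function symbols f/1, g/1, the terms of depth ≤ k are the 1 constant together with each function applied to depth-≤(k−1) tuples, so N_k = 1 + N_{k-1} + N_{k-1}.
N_0 = 1
Explicitly: e.
So |H| = 1.
A ground atom is a predicate applied to a tuple of terms from H, so the count is the sum over predicates of |H|^arity:
  S: 1^3 = 1;  P: 1^3 = 1;  Q: 1
Total ground atoms: 1 + 1 + 1 = 3.

3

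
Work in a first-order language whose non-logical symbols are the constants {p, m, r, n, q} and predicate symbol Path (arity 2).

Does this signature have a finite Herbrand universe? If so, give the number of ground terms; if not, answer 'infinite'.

5

There are no function symbols, so every ground term is one of the 5 constants.
The Herbrand universe is {p, m, r, n, q}, which is finite with 5 elements.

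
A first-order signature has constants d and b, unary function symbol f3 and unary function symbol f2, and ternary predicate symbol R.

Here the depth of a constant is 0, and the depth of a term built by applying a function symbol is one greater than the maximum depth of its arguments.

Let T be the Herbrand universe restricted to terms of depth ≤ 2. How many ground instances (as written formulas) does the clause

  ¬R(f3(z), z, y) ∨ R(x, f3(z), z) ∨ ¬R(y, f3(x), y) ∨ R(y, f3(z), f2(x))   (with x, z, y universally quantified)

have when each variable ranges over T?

2744

Ground terms of depth ≤ 2:
  Count level by level. With function symbols f3/1, f2/1, the terms of depth ≤ k are the 2 constants together with each function applied to depth-≤(k−1) tuples, so N_k = 2 + N_{k-1} + N_{k-1}.
  N_0 = 2
  N_1 = 2 + 2 + 2 = 6
  N_2 = 2 + 6 + 6 = 14
So there are 14 ground terms available for substitution.
The clause has 3 distinct variables (x, z, y), each appearing in the body. In the free term algebra distinct substitutions yield syntactically distinct ground instances.
Number of ground instances = 14^3 = 2744.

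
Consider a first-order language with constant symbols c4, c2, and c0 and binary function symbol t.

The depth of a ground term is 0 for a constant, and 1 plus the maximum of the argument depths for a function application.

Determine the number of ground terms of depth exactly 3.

21465

Let N_k count ground terms of depth at most k. Each non-constant term of depth ≤ k is some function symbol applied to depth-≤(k−1) arguments, giving N_k = 3 + N_{k-1}^2.
N_0 = 3
N_1 = 3 + 3^2 = 12
N_2 = 3 + 12^2 = 147
N_3 = 3 + 147^2 = 21612
Terms of depth exactly 3: N_3 − N_2 = 21612 − 147 = 21465.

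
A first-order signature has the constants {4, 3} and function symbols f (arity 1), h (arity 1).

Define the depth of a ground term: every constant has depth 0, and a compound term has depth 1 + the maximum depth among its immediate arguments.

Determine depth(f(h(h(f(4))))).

4

depth(f(4)) = 1 + depth(4) = 1 + 0 = 1
depth(h(f(4))) = 1 + depth(f(4)) = 1 + 1 = 2
depth(h(h(f(4)))) = 1 + depth(h(f(4))) = 1 + 2 = 3
depth(f(h(h(f(4))))) = 1 + depth(h(h(f(4)))) = 1 + 3 = 4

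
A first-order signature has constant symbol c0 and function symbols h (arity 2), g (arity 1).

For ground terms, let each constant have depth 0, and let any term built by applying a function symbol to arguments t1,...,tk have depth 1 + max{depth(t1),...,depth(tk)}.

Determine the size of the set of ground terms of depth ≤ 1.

Let N_k = |{terms of depth ≤ k}|. Then N_0 = 1 and N_k = 1 + N_{k-1}^2 + N_{k-1} for k ≥ 1 (one summand per function symbol, arity giving the exponent).
N_0 = 1
N_1 = 1 + 1^2 + 1 = 3
Explicitly: c0, h(c0, c0), g(c0).

3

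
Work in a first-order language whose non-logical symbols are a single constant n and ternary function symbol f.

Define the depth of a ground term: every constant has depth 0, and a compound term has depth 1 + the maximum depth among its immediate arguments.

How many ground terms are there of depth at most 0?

Let N_k = |{terms of depth ≤ k}|. Then N_0 = 1 and N_k = 1 + N_{k-1}^3 for k ≥ 1 (one summand per function symbol, arity giving the exponent).
N_0 = 1
Explicitly: n.

1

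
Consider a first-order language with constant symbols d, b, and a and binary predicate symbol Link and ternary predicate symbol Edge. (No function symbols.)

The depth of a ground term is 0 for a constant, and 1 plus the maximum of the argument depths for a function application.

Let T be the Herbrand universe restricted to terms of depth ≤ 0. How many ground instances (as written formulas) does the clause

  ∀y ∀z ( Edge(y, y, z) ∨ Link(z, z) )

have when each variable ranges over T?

9

Ground terms of depth ≤ 0:
  With no function symbols every ground term is a constant, so there are exactly 3 ground terms at every depth bound.
  N_0 = 3
So there are 3 ground terms available for substitution.
The clause has 2 distinct variables (y, z), each appearing in the body. In the free term algebra distinct substitutions yield syntactically distinct ground instances.
Number of ground instances = 3^2 = 9.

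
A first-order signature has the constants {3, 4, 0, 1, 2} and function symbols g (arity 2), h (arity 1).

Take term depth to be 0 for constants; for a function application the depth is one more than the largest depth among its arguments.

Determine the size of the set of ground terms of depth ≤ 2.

Count level by level. With function symbols g/2, h/1, the terms of depth ≤ k are the 5 constants together with each function applied to depth-≤(k−1) tuples, so N_k = 5 + N_{k-1}^2 + N_{k-1}.
N_0 = 5
N_1 = 5 + 5^2 + 5 = 35
N_2 = 5 + 35^2 + 35 = 1265

1265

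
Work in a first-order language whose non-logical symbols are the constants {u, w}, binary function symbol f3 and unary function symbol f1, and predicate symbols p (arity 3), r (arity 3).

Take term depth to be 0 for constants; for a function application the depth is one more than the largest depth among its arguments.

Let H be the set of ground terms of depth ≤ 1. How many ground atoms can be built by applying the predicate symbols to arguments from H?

1024

First count ground terms of depth ≤ 1.
Let N_k count ground terms of depth at most k. Each non-constant term of depth ≤ k is some function symbol applied to depth-≤(k−1) arguments, giving N_k = 2 + N_{k-1}^2 + N_{k-1}.
N_0 = 2
N_1 = 2 + 2^2 + 2 = 8
So |H| = 8.
A ground atom is a predicate applied to a tuple of terms from H, so the count is the sum over predicates of |H|^arity:
  p: 8^3 = 512;  r: 8^3 = 512
Total ground atoms: 512 + 512 = 1024.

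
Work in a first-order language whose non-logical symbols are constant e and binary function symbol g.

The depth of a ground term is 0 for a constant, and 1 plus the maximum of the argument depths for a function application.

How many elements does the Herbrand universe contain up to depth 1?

Let N_k = |{terms of depth ≤ k}|. Then N_0 = 1 and N_k = 1 + N_{k-1}^2 for k ≥ 1 (one summand per function symbol, arity giving the exponent).
N_0 = 1
N_1 = 1 + 1^2 = 2

2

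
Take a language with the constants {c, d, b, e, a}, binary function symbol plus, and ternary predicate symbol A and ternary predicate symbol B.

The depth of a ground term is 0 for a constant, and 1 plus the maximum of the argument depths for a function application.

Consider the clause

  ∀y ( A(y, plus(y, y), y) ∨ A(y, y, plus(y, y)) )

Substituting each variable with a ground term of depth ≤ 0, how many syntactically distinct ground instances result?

5

Ground terms of depth ≤ 0:
  Write N_k for the number of ground terms of depth ≤ k. A term of depth ≤ k is either a constant or a function symbol applied to arguments of depth ≤ k−1, so N_k = 5 + N_{k-1}^2.
  N_0 = 5
So there are 5 ground terms available for substitution.
The body mentions the single quantified variable y; since ground terms form a free algebra, no two substitutions collapse to the same formula.
Number of ground instances = 5.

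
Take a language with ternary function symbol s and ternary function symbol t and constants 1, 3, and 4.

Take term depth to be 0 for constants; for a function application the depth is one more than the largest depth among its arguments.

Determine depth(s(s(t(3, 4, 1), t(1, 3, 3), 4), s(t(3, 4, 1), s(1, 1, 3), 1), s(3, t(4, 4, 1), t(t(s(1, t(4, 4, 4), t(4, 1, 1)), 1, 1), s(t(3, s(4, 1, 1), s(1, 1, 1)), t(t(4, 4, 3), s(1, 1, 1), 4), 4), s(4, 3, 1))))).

6

depth(t(3, 4, 1)) = 1 + max(0, 0, 0) = 1
depth(t(1, 3, 3)) = 1 + max(0, 0, 0) = 1
depth(s(t(3, 4, 1), t(1, 3, 3), 4)) = 1 + max(1, 1, 0) = 2
depth(s(1, 1, 3)) = 1 + max(0, 0, 0) = 1
depth(s(t(3, 4, 1), s(1, 1, 3), 1)) = 1 + max(1, 1, 0) = 2
depth(t(4, 4, 1)) = 1 + max(0, 0, 0) = 1
depth(t(4, 4, 4)) = 1 + max(0, 0, 0) = 1
depth(t(4, 1, 1)) = 1 + max(0, 0, 0) = 1
depth(s(1, t(4, 4, 4), t(4, 1, 1))) = 1 + max(0, 1, 1) = 2
depth(t(s(1, t(4, 4, 4), t(4, 1, 1)), 1, 1)) = 1 + max(2, 0, 0) = 3
depth(s(4, 1, 1)) = 1 + max(0, 0, 0) = 1
depth(s(1, 1, 1)) = 1 + max(0, 0, 0) = 1
depth(t(3, s(4, 1, 1), s(1, 1, 1))) = 1 + max(0, 1, 1) = 2
depth(t(4, 4, 3)) = 1 + max(0, 0, 0) = 1
depth(t(t(4, 4, 3), s(1, 1, 1), 4)) = 1 + max(1, 1, 0) = 2
depth(s(t(3, s(4, 1, 1), s(1, 1, 1)), t(t(4, 4, 3), s(1, 1, 1), 4), 4)) = 1 + max(2, 2, 0) = 3
depth(s(4, 3, 1)) = 1 + max(0, 0, 0) = 1
depth(t(t(s(1, t(4, 4, 4), t(4, 1, 1)), 1, 1), s(t(3, s(4, 1, 1), s(1, 1, 1)), t(t(4, 4, 3), s(1, 1, 1), 4), 4), s(4, 3, 1))) = 1 + max(3, 3, 1) = 4
depth(s(3, t(4, 4, 1), t(t(s(1, t(4, 4, 4), t(4, 1, 1)), 1, 1), s(t(3, s(4, 1, 1), s(1, 1, 1)), t(t(4, 4, 3), s(1, 1, 1), 4), 4), s(4, 3, 1)))) = 1 + max(0, 1, 4) = 5
depth(s(s(t(3, 4, 1), t(1, 3, 3), 4), s(t(3, 4, 1), s(1, 1, 3), 1), s(3, t(4, 4, 1), t(t(s(1, t(4, 4, 4), t(4, 1, 1)), 1, 1), s(t(3, s(4, 1, 1), s(1, 1, 1)), t(t(4, 4, 3), s(1, 1, 1), 4), 4), s(4, 3, 1))))) = 1 + max(2, 2, 5) = 6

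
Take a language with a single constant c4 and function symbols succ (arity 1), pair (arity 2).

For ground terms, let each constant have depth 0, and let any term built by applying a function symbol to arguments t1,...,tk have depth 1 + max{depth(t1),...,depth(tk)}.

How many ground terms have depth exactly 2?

10

Write N_k for the number of ground terms of depth ≤ k. A term of depth ≤ k is either a constant or a function symbol applied to arguments of depth ≤ k−1, so N_k = 1 + N_{k-1} + N_{k-1}^2.
N_0 = 1
N_1 = 1 + 1 + 1^2 = 3
N_2 = 1 + 3 + 3^2 = 13
Terms of depth exactly 2: N_2 − N_1 = 13 − 3 = 10.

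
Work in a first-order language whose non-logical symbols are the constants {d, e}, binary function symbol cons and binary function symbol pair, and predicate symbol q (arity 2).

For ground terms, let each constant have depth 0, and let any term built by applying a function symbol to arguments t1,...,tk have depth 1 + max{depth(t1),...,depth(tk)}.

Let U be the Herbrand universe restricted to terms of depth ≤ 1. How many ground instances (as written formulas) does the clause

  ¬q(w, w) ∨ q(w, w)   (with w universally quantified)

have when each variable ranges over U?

Ground terms of depth ≤ 1:
  Let N_k count ground terms of depth at most k. Each non-constant term of depth ≤ k is some function symbol applied to depth-≤(k−1) arguments, giving N_k = 2 + N_{k-1}^2 + N_{k-1}^2.
  N_0 = 2
  N_1 = 2 + 2^2 + 2^2 = 10
So there are 10 ground terms available for substitution.
The body mentions the single quantified variable w; since ground terms form a free algebra, no two substitutions collapse to the same formula.
Number of ground instances = 10.

10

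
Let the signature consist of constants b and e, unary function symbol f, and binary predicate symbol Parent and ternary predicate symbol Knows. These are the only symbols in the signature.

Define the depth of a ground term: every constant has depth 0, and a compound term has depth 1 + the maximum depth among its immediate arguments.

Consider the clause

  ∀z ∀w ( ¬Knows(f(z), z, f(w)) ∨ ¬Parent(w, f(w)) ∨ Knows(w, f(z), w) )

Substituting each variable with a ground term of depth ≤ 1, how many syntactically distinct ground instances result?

16

Ground terms of depth ≤ 1:
  Write N_k for the number of ground terms of depth ≤ k. A term of depth ≤ k is either a constant or a function symbol applied to arguments of depth ≤ k−1, so N_k = 2 + N_{k-1}.
  N_0 = 2
  N_1 = 2 + 2 = 4
  Explicitly: b, e, f(b), f(e).
So there are 4 ground terms available for substitution.
Each of z, w ranges independently over the available ground terms, and distinct assignments produce distinct instances.
Number of ground instances = 4^2 = 16.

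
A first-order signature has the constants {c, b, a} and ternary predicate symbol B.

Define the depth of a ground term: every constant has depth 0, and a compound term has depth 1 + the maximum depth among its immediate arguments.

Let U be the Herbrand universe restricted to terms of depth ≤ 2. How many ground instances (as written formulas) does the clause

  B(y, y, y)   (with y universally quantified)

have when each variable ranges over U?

Ground terms of depth ≤ 2:
  With no function symbols every ground term is a constant, so there are exactly 3 ground terms at every depth bound.
  N_0 = 3
  N_1 = 3
  N_2 = 3
  Explicitly: c, b, a.
So there are 3 ground terms available for substitution.
The body mentions the single quantified variable y; since ground terms form a free algebra, no two substitutions collapse to the same formula.
Number of ground instances = 3.

3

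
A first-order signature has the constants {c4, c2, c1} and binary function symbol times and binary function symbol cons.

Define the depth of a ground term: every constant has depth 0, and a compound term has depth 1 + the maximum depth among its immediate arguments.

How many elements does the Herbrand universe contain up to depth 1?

21

Write N_k for the number of ground terms of depth ≤ k. A term of depth ≤ k is either a constant or a function symbol applied to arguments of depth ≤ k−1, so N_k = 3 + N_{k-1}^2 + N_{k-1}^2.
N_0 = 3
N_1 = 3 + 3^2 + 3^2 = 21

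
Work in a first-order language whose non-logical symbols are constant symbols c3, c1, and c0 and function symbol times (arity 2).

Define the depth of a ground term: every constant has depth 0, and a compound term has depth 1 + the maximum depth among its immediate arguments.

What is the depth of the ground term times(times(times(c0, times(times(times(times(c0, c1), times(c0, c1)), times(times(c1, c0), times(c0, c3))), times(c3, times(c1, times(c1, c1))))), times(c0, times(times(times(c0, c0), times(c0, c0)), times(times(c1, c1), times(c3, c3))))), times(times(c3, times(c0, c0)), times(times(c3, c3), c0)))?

depth(times(c0, c1)) = 1 + max(0, 0) = 1
depth(times(times(c0, c1), times(c0, c1))) = 1 + max(1, 1) = 2
depth(times(c1, c0)) = 1 + max(0, 0) = 1
depth(times(c0, c3)) = 1 + max(0, 0) = 1
depth(times(times(c1, c0), times(c0, c3))) = 1 + max(1, 1) = 2
depth(times(times(times(c0, c1), times(c0, c1)), times(times(c1, c0), times(c0, c3)))) = 1 + max(2, 2) = 3
depth(times(c1, c1)) = 1 + max(0, 0) = 1
depth(times(c1, times(c1, c1))) = 1 + max(0, 1) = 2
depth(times(c3, times(c1, times(c1, c1)))) = 1 + max(0, 2) = 3
depth(times(times(times(times(c0, c1), times(c0, c1)), times(times(c1, c0), times(c0, c3))), times(c3, times(c1, times(c1, c1))))) = 1 + max(3, 3) = 4
depth(times(c0, times(times(times(times(c0, c1), times(c0, c1)), times(times(c1, c0), times(c0, c3))), times(c3, times(c1, times(c1, c1)))))) = 1 + max(0, 4) = 5
depth(times(c0, c0)) = 1 + max(0, 0) = 1
depth(times(times(c0, c0), times(c0, c0))) = 1 + max(1, 1) = 2
depth(times(c3, c3)) = 1 + max(0, 0) = 1
depth(times(times(c1, c1), times(c3, c3))) = 1 + max(1, 1) = 2
depth(times(times(times(c0, c0), times(c0, c0)), times(times(c1, c1), times(c3, c3)))) = 1 + max(2, 2) = 3
depth(times(c0, times(times(times(c0, c0), times(c0, c0)), times(times(c1, c1), times(c3, c3))))) = 1 + max(0, 3) = 4
depth(times(times(c0, times(times(times(times(c0, c1), times(c0, c1)), times(times(c1, c0), times(c0, c3))), times(c3, times(c1, times(c1, c1))))), times(c0, times(times(times(c0, c0), times(c0, c0)), times(times(c1, c1), times(c3, c3)))))) = 1 + max(5, 4) = 6
depth(times(c3, times(c0, c0))) = 1 + max(0, 1) = 2
depth(times(times(c3, c3), c0)) = 1 + max(1, 0) = 2
depth(times(times(c3, times(c0, c0)), times(times(c3, c3), c0))) = 1 + max(2, 2) = 3
depth(times(times(times(c0, times(times(times(times(c0, c1), times(c0, c1)), times(times(c1, c0), times(c0, c3))), times(c3, times(c1, times(c1, c1))))), times(c0, times(times(times(c0, c0), times(c0, c0)), times(times(c1, c1), times(c3, c3))))), times(times(c3, times(c0, c0)), times(times(c3, c3), c0)))) = 1 + max(6, 3) = 7

7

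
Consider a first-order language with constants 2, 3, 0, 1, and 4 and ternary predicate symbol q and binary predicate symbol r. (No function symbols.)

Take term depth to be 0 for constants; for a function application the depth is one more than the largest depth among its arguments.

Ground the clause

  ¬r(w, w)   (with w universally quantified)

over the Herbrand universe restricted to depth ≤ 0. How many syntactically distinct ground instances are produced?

Ground terms of depth ≤ 0:
  With no function symbols every ground term is a constant, so there are exactly 5 ground terms at every depth bound.
  N_0 = 5
So there are 5 ground terms available for substitution.
There is 1 variable to instantiate (w),  occurring in at least one literal, so different choices give different ground instances.
Number of ground instances = 5.

5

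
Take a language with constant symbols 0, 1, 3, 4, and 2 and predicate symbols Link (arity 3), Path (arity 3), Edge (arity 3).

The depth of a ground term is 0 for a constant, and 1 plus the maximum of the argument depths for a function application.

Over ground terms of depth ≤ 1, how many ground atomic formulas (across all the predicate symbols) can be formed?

First count ground terms of depth ≤ 1.
With no function symbols every ground term is a constant, so there are exactly 5 ground terms at every depth bound.
N_0 = 5
N_1 = 5
Explicitly: 0, 1, 3, 4, 2.
So |H| = 5.
Ground atoms are formed by filling each argument slot of a predicate with a term from H, so an r-ary predicate gives |H|^r atoms:
  Link: 5^3 = 125;  Path: 5^3 = 125;  Edge: 5^3 = 125
Total ground atoms: 125 + 125 + 125 = 375.

375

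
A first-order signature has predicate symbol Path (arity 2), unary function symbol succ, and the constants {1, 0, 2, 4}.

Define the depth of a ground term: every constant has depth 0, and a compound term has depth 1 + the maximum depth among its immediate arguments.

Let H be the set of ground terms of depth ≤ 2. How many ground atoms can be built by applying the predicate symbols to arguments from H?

144

First count ground terms of depth ≤ 2.
Let N_k count ground terms of depth at most k. Each non-constant term of depth ≤ k is some function symbol applied to depth-≤(k−1) arguments, giving N_k = 4 + N_{k-1}.
N_0 = 4
N_1 = 4 + 4 = 8
N_2 = 4 + 8 = 12
Explicitly: 1, 0, 2, 4, succ(1), succ(0), succ(2), succ(4), succ(succ(1)), succ(succ(0)), succ(succ(2)), succ(succ(4)).
So |H| = 12.
A ground atom is a predicate applied to a tuple of terms from H, so the count is the sum over predicates of |H|^arity:
  Path: 12^2 = 144
Total ground atoms: 144.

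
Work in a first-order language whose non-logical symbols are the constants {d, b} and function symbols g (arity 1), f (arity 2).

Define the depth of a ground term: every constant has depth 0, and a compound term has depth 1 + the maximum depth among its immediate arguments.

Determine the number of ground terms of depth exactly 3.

If N_k denotes the number of depth-≤k ground terms, the 2 constants give N_0 = 2, and each function symbol of arity r contributes N_{k-1}^r new terms at level k: N_k = 2 + N_{k-1} + N_{k-1}^2.
N_0 = 2
N_1 = 2 + 2 + 2^2 = 8
N_2 = 2 + 8 + 8^2 = 74
N_3 = 2 + 74 + 74^2 = 5552
Terms of depth exactly 3: N_3 − N_2 = 5552 − 74 = 5478.

5478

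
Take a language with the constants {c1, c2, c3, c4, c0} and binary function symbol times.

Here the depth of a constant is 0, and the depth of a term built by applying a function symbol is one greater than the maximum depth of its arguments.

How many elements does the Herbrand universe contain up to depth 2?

If N_k denotes the number of depth-≤k ground terms, the 5 constants give N_0 = 5, and each function symbol of arity r contributes N_{k-1}^r new terms at level k: N_k = 5 + N_{k-1}^2.
N_0 = 5
N_1 = 5 + 5^2 = 30
N_2 = 5 + 30^2 = 905

905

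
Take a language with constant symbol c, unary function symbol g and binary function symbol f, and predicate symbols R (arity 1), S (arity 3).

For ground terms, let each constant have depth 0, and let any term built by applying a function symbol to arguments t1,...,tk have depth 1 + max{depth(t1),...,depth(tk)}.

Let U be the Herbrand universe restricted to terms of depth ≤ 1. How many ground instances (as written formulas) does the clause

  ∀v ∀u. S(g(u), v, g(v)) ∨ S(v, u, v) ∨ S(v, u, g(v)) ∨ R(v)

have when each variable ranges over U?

9

Ground terms of depth ≤ 1:
  Let N_k = |{terms of depth ≤ k}|. Then N_0 = 1 and N_k = 1 + N_{k-1} + N_{k-1}^2 for k ≥ 1 (one summand per function symbol, arity giving the exponent).
  N_0 = 1
  N_1 = 1 + 1 + 1^2 = 3
  Explicitly: c, g(c), f(c, c).
So there are 3 ground terms available for substitution.
The body mentions every one of the 2 quantified variables; since ground terms form a free algebra, no two substitutions collapse to the same formula.
Number of ground instances = 3^2 = 9.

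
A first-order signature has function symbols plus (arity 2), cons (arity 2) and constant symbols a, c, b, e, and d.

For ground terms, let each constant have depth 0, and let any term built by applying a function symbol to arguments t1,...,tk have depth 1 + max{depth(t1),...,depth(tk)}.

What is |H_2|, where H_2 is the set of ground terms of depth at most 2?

If N_k denotes the number of depth-≤k ground terms, the 5 constants give N_0 = 5, and each function symbol of arity r contributes N_{k-1}^r new terms at level k: N_k = 5 + N_{k-1}^2 + N_{k-1}^2.
N_0 = 5
N_1 = 5 + 5^2 + 5^2 = 55
N_2 = 5 + 55^2 + 55^2 = 6055

6055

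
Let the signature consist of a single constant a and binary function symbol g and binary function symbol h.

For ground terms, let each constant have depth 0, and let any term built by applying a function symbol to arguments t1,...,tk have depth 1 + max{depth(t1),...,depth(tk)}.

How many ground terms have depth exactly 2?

If N_k denotes the number of depth-≤k ground terms, the 1 constant gives N_0 = 1, and each function symbol of arity r contributes N_{k-1}^r new terms at level k: N_k = 1 + N_{k-1}^2 + N_{k-1}^2.
N_0 = 1
N_1 = 1 + 1^2 + 1^2 = 3
N_2 = 1 + 3^2 + 3^2 = 19
Terms of depth exactly 2: N_2 − N_1 = 19 − 3 = 16.

16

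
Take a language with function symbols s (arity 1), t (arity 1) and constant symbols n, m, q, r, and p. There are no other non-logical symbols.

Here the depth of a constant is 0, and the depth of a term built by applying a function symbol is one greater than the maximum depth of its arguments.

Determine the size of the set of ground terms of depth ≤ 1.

Let N_k = |{terms of depth ≤ k}|. Then N_0 = 5 and N_k = 5 + N_{k-1} + N_{k-1} for k ≥ 1 (one summand per function symbol, arity giving the exponent).
N_0 = 5
N_1 = 5 + 5 + 5 = 15

15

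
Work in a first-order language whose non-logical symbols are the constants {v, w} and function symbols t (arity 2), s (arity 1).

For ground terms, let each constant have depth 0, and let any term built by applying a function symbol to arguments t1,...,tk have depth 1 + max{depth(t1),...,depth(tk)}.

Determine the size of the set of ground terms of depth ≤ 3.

Let N_k = |{terms of depth ≤ k}|. Then N_0 = 2 and N_k = 2 + N_{k-1}^2 + N_{k-1} for k ≥ 1 (one summand per function symbol, arity giving the exponent).
N_0 = 2
N_1 = 2 + 2^2 + 2 = 8
N_2 = 2 + 8^2 + 8 = 74
N_3 = 2 + 74^2 + 74 = 5552

5552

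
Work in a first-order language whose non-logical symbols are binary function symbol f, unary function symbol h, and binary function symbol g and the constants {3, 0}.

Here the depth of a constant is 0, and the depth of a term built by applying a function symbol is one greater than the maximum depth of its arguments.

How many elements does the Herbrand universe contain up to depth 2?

302

Write N_k for the number of ground terms of depth ≤ k. A term of depth ≤ k is either a constant or a function symbol applied to arguments of depth ≤ k−1, so N_k = 2 + N_{k-1}^2 + N_{k-1} + N_{k-1}^2.
N_0 = 2
N_1 = 2 + 2^2 + 2 + 2^2 = 12
N_2 = 2 + 12^2 + 12 + 12^2 = 302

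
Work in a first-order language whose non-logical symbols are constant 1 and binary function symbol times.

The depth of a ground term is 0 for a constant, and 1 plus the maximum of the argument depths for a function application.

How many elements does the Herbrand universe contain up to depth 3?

26

Let N_k count ground terms of depth at most k. Each non-constant term of depth ≤ k is some function symbol applied to depth-≤(k−1) arguments, giving N_k = 1 + N_{k-1}^2.
N_0 = 1
N_1 = 1 + 1^2 = 2
N_2 = 1 + 2^2 = 5
N_3 = 1 + 5^2 = 26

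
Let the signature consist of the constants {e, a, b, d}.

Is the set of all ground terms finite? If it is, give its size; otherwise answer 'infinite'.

There are no function symbols, so every ground term is one of the 4 constants.
The Herbrand universe is {e, a, b, d}, which is finite with 4 elements.

4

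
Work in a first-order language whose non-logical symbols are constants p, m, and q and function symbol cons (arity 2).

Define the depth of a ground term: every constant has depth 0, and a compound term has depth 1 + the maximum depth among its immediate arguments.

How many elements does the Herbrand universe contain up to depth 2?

147

Count level by level. With function symbols cons/2, the terms of depth ≤ k are the 3 constants together with each function applied to depth-≤(k−1) tuples, so N_k = 3 + N_{k-1}^2.
N_0 = 3
N_1 = 3 + 3^2 = 12
N_2 = 3 + 12^2 = 147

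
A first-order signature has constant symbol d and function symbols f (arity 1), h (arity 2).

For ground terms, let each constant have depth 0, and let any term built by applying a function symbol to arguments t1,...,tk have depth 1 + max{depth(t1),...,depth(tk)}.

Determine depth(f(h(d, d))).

depth(h(d, d)) = 1 + max(0, 0) = 1
depth(f(h(d, d))) = 1 + depth(h(d, d)) = 1 + 1 = 2

2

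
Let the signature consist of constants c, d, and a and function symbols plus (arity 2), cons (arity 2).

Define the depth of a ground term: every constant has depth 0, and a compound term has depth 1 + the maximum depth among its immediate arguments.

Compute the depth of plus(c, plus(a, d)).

2

depth(plus(a, d)) = 1 + max(0, 0) = 1
depth(plus(c, plus(a, d))) = 1 + max(0, 1) = 2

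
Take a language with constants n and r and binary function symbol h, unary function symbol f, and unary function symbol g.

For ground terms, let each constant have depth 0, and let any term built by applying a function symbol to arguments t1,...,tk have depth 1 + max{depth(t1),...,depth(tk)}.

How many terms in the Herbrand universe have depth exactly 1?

Count level by level. With function symbols h/2, f/1, g/1, the terms of depth ≤ k are the 2 constants together with each function applied to depth-≤(k−1) tuples, so N_k = 2 + N_{k-1}^2 + N_{k-1} + N_{k-1}.
N_0 = 2
N_1 = 2 + 2^2 + 2 + 2 = 10
Terms of depth exactly 1: N_1 − N_0 = 10 − 2 = 8.

8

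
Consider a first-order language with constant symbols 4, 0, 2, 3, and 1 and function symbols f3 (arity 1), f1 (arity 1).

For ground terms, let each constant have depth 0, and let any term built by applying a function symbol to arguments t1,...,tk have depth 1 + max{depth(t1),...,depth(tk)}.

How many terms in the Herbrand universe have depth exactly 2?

If N_k denotes the number of depth-≤k ground terms, the 5 constants give N_0 = 5, and each function symbol of arity r contributes N_{k-1}^r new terms at level k: N_k = 5 + N_{k-1} + N_{k-1}.
N_0 = 5
N_1 = 5 + 5 + 5 = 15
N_2 = 5 + 15 + 15 = 35
Terms of depth exactly 2: N_2 − N_1 = 35 − 15 = 20.

20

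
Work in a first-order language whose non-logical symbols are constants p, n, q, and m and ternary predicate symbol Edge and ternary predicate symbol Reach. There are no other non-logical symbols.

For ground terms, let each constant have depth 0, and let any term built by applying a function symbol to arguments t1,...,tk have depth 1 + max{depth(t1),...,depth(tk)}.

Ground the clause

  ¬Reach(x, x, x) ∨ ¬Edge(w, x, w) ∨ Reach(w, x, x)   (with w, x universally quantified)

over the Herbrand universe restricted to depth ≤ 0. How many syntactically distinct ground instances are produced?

Ground terms of depth ≤ 0:
  With no function symbols every ground term is a constant, so there are exactly 4 ground terms at every depth bound.
  N_0 = 4
  Explicitly: p, n, q, m.
So there are 4 ground terms available for substitution.
The body mentions every one of the 2 quantified variables; since ground terms form a free algebra, no two substitutions collapse to the same formula.
Number of ground instances = 4^2 = 16.

16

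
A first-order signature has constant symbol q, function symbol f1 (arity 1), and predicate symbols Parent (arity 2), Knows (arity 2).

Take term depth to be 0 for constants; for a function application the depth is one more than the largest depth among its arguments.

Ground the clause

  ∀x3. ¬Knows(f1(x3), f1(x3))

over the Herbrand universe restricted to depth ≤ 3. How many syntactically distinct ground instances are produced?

Ground terms of depth ≤ 3:
  Let N_k = |{terms of depth ≤ k}|. Then N_0 = 1 and N_k = 1 + N_{k-1} for k ≥ 1 (one summand per function symbol, arity giving the exponent).
  N_0 = 1
  N_1 = 1 + 1 = 2
  N_2 = 1 + 2 = 3
  N_3 = 1 + 3 = 4
  Explicitly: q, f1(q), f1(f1(q)), f1(f1(f1(q))).
So there are 4 ground terms available for substitution.
There is 1 variable to instantiate (x3),  occurring in at least one literal, so different choices give different ground instances.
Number of ground instances = 4.

4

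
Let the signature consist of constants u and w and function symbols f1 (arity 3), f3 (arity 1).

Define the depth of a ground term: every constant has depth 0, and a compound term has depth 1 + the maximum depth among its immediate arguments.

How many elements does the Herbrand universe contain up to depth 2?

1742

Let N_k count ground terms of depth at most k. Each non-constant term of depth ≤ k is some function symbol applied to depth-≤(k−1) arguments, giving N_k = 2 + N_{k-1}^3 + N_{k-1}.
N_0 = 2
N_1 = 2 + 2^3 + 2 = 12
N_2 = 2 + 12^3 + 12 = 1742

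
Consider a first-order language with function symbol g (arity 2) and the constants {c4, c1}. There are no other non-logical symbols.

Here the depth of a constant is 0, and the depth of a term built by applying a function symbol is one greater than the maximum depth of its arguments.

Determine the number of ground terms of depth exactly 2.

32

Let N_k count ground terms of depth at most k. Each non-constant term of depth ≤ k is some function symbol applied to depth-≤(k−1) arguments, giving N_k = 2 + N_{k-1}^2.
N_0 = 2
N_1 = 2 + 2^2 = 6
N_2 = 2 + 6^2 = 38
Terms of depth exactly 2: N_2 − N_1 = 38 − 6 = 32.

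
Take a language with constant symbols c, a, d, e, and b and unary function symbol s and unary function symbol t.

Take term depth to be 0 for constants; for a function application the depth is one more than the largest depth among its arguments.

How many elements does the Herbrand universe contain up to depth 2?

If N_k denotes the number of depth-≤k ground terms, the 5 constants give N_0 = 5, and each function symbol of arity r contributes N_{k-1}^r new terms at level k: N_k = 5 + N_{k-1} + N_{k-1}.
N_0 = 5
N_1 = 5 + 5 + 5 = 15
N_2 = 5 + 15 + 15 = 35

35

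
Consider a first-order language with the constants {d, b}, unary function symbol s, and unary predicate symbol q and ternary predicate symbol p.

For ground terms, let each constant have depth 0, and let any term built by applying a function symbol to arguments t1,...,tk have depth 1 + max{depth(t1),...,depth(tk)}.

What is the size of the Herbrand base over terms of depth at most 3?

520

First count ground terms of depth ≤ 3.
If N_k denotes the number of depth-≤k ground terms, the 2 constants give N_0 = 2, and each function symbol of arity r contributes N_{k-1}^r new terms at level k: N_k = 2 + N_{k-1}.
N_0 = 2
N_1 = 2 + 2 = 4
N_2 = 2 + 4 = 6
N_3 = 2 + 6 = 8
Explicitly: d, b, s(d), s(b), s(s(d)), s(s(b)), s(s(s(d))), s(s(s(b))).
So |H| = 8.
Each predicate of arity r yields |H|^r ground atoms (one per choice of an r-tuple from H):
  q: 8;  p: 8^3 = 512
Total ground atoms: 8 + 512 = 520.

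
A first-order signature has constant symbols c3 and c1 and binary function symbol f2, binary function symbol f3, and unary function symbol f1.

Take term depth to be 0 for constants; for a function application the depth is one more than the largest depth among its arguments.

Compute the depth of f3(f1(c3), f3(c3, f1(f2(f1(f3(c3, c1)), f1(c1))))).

depth(f1(c3)) = 1 + depth(c3) = 1 + 0 = 1
depth(f3(c3, c1)) = 1 + max(0, 0) = 1
depth(f1(f3(c3, c1))) = 1 + depth(f3(c3, c1)) = 1 + 1 = 2
depth(f1(c1)) = 1 + depth(c1) = 1 + 0 = 1
depth(f2(f1(f3(c3, c1)), f1(c1))) = 1 + max(2, 1) = 3
depth(f1(f2(f1(f3(c3, c1)), f1(c1)))) = 1 + depth(f2(f1(f3(c3, c1)), f1(c1))) = 1 + 3 = 4
depth(f3(c3, f1(f2(f1(f3(c3, c1)), f1(c1))))) = 1 + max(0, 4) = 5
depth(f3(f1(c3), f3(c3, f1(f2(f1(f3(c3, c1)), f1(c1)))))) = 1 + max(1, 5) = 6

6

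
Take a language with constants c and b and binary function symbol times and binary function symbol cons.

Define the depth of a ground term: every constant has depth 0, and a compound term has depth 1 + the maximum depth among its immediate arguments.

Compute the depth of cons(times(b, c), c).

2

depth(times(b, c)) = 1 + max(0, 0) = 1
depth(cons(times(b, c), c)) = 1 + max(1, 0) = 2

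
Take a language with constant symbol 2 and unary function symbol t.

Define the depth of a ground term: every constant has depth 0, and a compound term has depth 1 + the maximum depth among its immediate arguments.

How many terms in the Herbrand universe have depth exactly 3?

1

Write N_k for the number of ground terms of depth ≤ k. A term of depth ≤ k is either a constant or a function symbol applied to arguments of depth ≤ k−1, so N_k = 1 + N_{k-1}.
N_0 = 1
N_1 = 1 + 1 = 2
N_2 = 1 + 2 = 3
N_3 = 1 + 3 = 4
Terms of depth exactly 3: N_3 − N_2 = 4 − 3 = 1.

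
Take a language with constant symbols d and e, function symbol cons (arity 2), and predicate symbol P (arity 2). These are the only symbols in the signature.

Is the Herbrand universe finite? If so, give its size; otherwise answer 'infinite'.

infinite

The signature has at least one function symbol (cons, arity 2) and at least one constant (d).
Iterating cons gives infinitely many distinct ground terms: d, cons(d, d), cons(cons(d, d), cons(d, d)), ...
So the Herbrand universe is infinite.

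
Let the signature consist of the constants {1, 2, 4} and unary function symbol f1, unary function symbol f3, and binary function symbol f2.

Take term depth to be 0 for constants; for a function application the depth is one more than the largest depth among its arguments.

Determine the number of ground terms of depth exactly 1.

15

Let N_k = |{terms of depth ≤ k}|. Then N_0 = 3 and N_k = 3 + N_{k-1} + N_{k-1} + N_{k-1}^2 for k ≥ 1 (one summand per function symbol, arity giving the exponent).
N_0 = 3
N_1 = 3 + 3 + 3 + 3^2 = 18
Terms of depth exactly 1: N_1 − N_0 = 18 − 3 = 15.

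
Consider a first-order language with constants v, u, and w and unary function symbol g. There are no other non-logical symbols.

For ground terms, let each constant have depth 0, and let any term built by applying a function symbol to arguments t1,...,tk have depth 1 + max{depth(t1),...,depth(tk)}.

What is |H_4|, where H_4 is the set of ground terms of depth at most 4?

15

Count level by level. With function symbols g/1, the terms of depth ≤ k are the 3 constants together with each function applied to depth-≤(k−1) tuples, so N_k = 3 + N_{k-1}.
N_0 = 3
N_1 = 3 + 3 = 6
N_2 = 3 + 6 = 9
N_3 = 3 + 9 = 12
N_4 = 3 + 12 = 15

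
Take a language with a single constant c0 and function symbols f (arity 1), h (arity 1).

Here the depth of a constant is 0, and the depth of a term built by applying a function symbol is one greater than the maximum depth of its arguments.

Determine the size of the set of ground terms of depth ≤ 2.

7

If N_k denotes the number of depth-≤k ground terms, the 1 constant gives N_0 = 1, and each function symbol of arity r contributes N_{k-1}^r new terms at level k: N_k = 1 + N_{k-1} + N_{k-1}.
N_0 = 1
N_1 = 1 + 1 + 1 = 3
N_2 = 1 + 3 + 3 = 7
Explicitly: c0, f(c0), f(f(c0)), f(h(c0)), h(c0), h(f(c0)), h(h(c0)).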